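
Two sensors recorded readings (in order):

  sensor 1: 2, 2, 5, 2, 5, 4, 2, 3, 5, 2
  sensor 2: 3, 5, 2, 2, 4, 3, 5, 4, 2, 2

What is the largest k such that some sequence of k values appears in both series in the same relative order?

Let dp[i][j] be the LCS length of the first i values of sensor 1 and the first j values of sensor 2. dp[i][j] = dp[i-1][j-1]+1 when the i-th and j-th values match, else max(dp[i-1][j], dp[i][j-1]).
    ·  3  5  2  2  4  3  5  4  2  2
 ·  0  0  0  0  0  0  0  0  0  0  0
 2  0  0  0  1  1  1  1  1  1  1  1
 2  0  0  0  1  2  2  2  2  2  2  2
 5  0  0  1  1  2  2  2  3  3  3  3
 2  0  0  1  2  2  2  2  3  3  4  4
 5  0  0  1  2  2  2  2  3  3  4  4
 4  0  0  1  2  2  3  3  3  4  4  4
 2  0  0  1  2  3  3  3  3  4  5  5
 3  0  1  1  2  3  3  4  4  4  5  5
 5  0  1  2  2  3  3  4  5  5  5  5
 2  0  1  2  3  3  3  4  5  5  6  6
dp[10][10] = 6. One LCS (by backtracking along matches): 2, 2, 5, 4, 2, 2.

6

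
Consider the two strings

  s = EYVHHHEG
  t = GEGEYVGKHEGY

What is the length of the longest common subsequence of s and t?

6

Let dp[i][j] be the LCS length of the first i characters of s and the first j characters of t. dp[i][j] = dp[i-1][j-1]+1 when the i-th and j-th characters match, else max(dp[i-1][j], dp[i][j-1]).
    ·  G  E  G  E  Y  V  G  K  H  E  G  Y
 ·  0  0  0  0  0  0  0  0  0  0  0  0  0
 E  0  0  1  1  1  1  1  1  1  1  1  1  1
 Y  0  0  1  1  1  2  2  2  2  2  2  2  2
 V  0  0  1  1  1  2  3  3  3  3  3  3  3
 H  0  0  1  1  1  2  3  3  3  4  4  4  4
 H  0  0  1  1  1  2  3  3  3  4  4  4  4
 H  0  0  1  1  1  2  3  3  3  4  4  4  4
 E  0  0  1  1  2  2  3  3  3  4  5  5  5
 G  0  1  1  2  2  2  3  4  4  4  5  6  6
dp[8][12] = 6. One LCS (by backtracking along matches): EYVHEG.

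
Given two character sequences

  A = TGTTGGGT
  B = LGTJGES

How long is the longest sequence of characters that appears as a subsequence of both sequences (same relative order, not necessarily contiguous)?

3

Match G (A #2, B #2), then T (A #3, B #3), then G (A #5, B #5) — 3 characters in the same relative order in both, and the DP table's final entry dp[8][7] is also 3, so no common subsequence is longer.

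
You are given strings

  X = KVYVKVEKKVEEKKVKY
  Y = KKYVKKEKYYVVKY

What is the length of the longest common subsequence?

10

Pick K at X[1]=Y[2] → Y at X[3]=Y[3] → V at X[4]=Y[4] → K at X[5]=Y[6] → E at X[7]=Y[7] → K at X[8]=Y[8] → V at X[10]=Y[11] → V at X[15]=Y[12] → K at X[16]=Y[13] → Y at X[17]=Y[14]; all 10 characters appear in both, in order. The LCS DP gives dp[17][14] = 10, so this is optimal.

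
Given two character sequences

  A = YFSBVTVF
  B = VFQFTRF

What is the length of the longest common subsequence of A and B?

Match F (A #2, B #4); then T (A #6, B #5); then F (A #8, B #7) — 3 characters in the same relative order in both, and the DP table's final entry dp[8][7] is also 3, so no common subsequence is longer.

3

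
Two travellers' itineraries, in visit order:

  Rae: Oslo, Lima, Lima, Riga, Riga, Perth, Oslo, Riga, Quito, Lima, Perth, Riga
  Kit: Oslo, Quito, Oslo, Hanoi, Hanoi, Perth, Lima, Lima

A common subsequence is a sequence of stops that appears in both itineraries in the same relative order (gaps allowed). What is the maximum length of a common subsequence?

Taking Oslo (Rae #1, Kit #3); then Lima (Rae #3, Kit #7); then Lima (Rae #10, Kit #8) gives a common subsequence of length 3. Since dp[12][8] = 3, nothing longer is possible.

3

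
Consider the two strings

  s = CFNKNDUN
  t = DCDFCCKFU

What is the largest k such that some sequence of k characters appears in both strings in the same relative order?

Let dp[i][j] be the LCS length of the first i characters of s and the first j characters of t. dp[i][j] = dp[i-1][j-1]+1 when the i-th and j-th characters match, else max(dp[i-1][j], dp[i][j-1]).
    ·  D  C  D  F  C  C  K  F  U
 ·  0  0  0  0  0  0  0  0  0  0
 C  0  0  1  1  1  1  1  1  1  1
 F  0  0  1  1  2  2  2  2  2  2
 N  0  0  1  1  2  2  2  2  2  2
 K  0  0  1  1  2  2  2  3  3  3
 N  0  0  1  1  2  2  2  3  3  3
 D  0  1  1  2  2  2  2  3  3  3
 U  0  1  1  2  2  2  2  3  3  4
 N  0  1  1  2  2  2  2  3  3  4
dp[8][9] = 4. One LCS (by backtracking along matches): CFKU.

4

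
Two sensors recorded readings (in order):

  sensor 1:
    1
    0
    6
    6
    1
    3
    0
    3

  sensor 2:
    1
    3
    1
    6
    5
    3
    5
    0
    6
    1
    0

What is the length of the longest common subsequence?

5

Pick 1 (sensor 1 #1, sensor 2 #3), then 0 (sensor 1 #2, sensor 2 #8), then 6 (sensor 1 #4, sensor 2 #9), then 1 (sensor 1 #5, sensor 2 #10), then 0 (sensor 1 #7, sensor 2 #11); all 5 values appear in both, in order. The LCS DP gives dp[8][11] = 5, so this is optimal.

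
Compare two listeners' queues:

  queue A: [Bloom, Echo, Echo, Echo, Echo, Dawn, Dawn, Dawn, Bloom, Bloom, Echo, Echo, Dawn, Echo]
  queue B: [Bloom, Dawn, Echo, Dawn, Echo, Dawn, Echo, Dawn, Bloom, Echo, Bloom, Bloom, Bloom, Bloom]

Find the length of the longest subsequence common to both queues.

One common subsequence of length 7: Bloom (queue A #1, queue B #1), then Echo (queue A #2, queue B #3), then Echo (queue A #3, queue B #5), then Echo (queue A #4, queue B #7), then Echo (queue A #5, queue B #10), then Bloom (queue A #9, queue B #13), then Bloom (queue A #10, queue B #14). dp[14][14] = 7 confirms this is the maximum.

7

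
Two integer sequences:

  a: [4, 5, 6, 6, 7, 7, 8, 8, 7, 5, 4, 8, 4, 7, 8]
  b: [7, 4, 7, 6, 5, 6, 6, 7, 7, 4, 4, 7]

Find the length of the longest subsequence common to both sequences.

Match 4 [1,2], then 5 [2,5], then 6 [3,6], then 6 [4,7], then 7 [6,8], then 7 [9,9], then 4 [11,10], then 4 [13,11], then 7 [14,12] — 9 values in the same relative order in both, and the DP table's final entry dp[15][12] is also 9, so no common subsequence is longer.

9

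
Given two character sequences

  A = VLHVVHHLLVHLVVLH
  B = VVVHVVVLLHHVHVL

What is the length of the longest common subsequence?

Taking V (A #1, B #3), then H (A #3, B #4), then V (A #4, B #6), then V (A #5, B #7), then H (A #6, B #10), then H (A #7, B #11), then V (A #10, B #12), then H (A #11, B #13), then V (A #14, B #14), then L (A #15, B #15) gives a common subsequence of length 10. dp[16][15] = 10 confirms this is the maximum.

10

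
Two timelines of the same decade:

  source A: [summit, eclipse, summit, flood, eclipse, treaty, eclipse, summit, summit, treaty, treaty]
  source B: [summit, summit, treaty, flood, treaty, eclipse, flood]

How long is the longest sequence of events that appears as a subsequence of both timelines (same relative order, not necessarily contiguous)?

5

Taking summit [1,1], then summit [3,2], then flood [4,4], then treaty [6,5], then eclipse [7,6] gives a common subsequence of length 5. dp[11][7] = 5 confirms this is the maximum.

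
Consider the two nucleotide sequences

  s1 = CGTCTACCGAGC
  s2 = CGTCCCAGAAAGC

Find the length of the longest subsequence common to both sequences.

One common subsequence of length 10: C (s1 #1, s2 #1) → G (s1 #2, s2 #2) → T (s1 #3, s2 #3) → C (s1 #4, s2 #4) → C (s1 #7, s2 #5) → C (s1 #8, s2 #6) → G (s1 #9, s2 #8) → A (s1 #10, s2 #11) → G (s1 #11, s2 #12) → C (s1 #12, s2 #13). Since dp[12][13] = 10, nothing longer is possible.

10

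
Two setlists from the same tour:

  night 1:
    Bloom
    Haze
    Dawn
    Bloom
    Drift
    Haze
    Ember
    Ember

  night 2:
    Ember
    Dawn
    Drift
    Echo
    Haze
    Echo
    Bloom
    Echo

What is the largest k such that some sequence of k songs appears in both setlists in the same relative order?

3

One common subsequence of length 3: Dawn [3,2], then Drift [5,3], then Haze [6,5]. dp[8][8] = 3 confirms this is the maximum.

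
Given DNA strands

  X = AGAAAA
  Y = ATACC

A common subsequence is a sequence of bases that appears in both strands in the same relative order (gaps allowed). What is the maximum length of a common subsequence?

Match A at X[1]=Y[1], then A at X[3]=Y[3] — 2 bases in the same relative order in both. The LCS DP gives dp[6][5] = 2, so this is optimal.

2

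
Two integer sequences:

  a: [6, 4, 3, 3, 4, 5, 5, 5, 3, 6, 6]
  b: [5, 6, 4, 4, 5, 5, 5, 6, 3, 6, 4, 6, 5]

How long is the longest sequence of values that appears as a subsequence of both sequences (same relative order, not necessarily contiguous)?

Let dp[i][j] be the LCS length of the first i values of a and the first j values of b. dp[i][j] = dp[i-1][j-1]+1 when the i-th and j-th values match, else max(dp[i-1][j], dp[i][j-1]).
    ·  5  6  4  4  5  5  5  6  3  6  4  6  5
 ·  0  0  0  0  0  0  0  0  0  0  0  0  0  0
 6  0  0  1  1  1  1  1  1  1  1  1  1  1  1
 4  0  0  1  2  2  2  2  2  2  2  2  2  2  2
 3  0  0  1  2  2  2  2  2  2  3  3  3  3  3
 3  0  0  1  2  2  2  2  2  2  3  3  3  3  3
 4  0  0  1  2  3  3  3  3  3  3  3  4  4  4
 5  0  1  1  2  3  4  4  4  4  4  4  4  4  5
 5  0  1  1  2  3  4  5  5  5  5  5  5  5  5
 5  0  1  1  2  3  4  5  6  6  6  6  6  6  6
 3  0  1  1  2  3  4  5  6  6  7  7  7  7  7
 6  0  1  2  2  3  4  5  6  7  7  8  8  8  8
 6  0  1  2  2  3  4  5  6  7  7  8  8  9  9
dp[11][13] = 9. One LCS (by backtracking along matches): 6, 4, 4, 5, 5, 5, 3, 6, 6.

9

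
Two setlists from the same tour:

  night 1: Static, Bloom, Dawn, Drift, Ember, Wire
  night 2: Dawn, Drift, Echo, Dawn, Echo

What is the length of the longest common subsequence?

Pick Dawn [3,1], Drift [4,2]; all 2 songs appear in both, in order. Since dp[6][5] = 2, nothing longer is possible.

2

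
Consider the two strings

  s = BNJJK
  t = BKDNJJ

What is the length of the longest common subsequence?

4

Let dp[i][j] be the LCS length of the first i characters of s and the first j characters of t. dp[i][j] = dp[i-1][j-1]+1 when the i-th and j-th characters match, else max(dp[i-1][j], dp[i][j-1]).
    ·  B  K  D  N  J  J
 ·  0  0  0  0  0  0  0
 B  0  1  1  1  1  1  1
 N  0  1  1  1  2  2  2
 J  0  1  1  1  2  3  3
 J  0  1  1  1  2  3  4
 K  0  1  2  2  2  3  4
dp[5][6] = 4. One LCS (by backtracking along matches): BNJJ.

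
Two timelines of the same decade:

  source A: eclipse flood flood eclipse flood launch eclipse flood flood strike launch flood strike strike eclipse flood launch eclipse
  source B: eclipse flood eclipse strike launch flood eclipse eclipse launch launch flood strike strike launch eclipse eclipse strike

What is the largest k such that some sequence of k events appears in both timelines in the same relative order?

11

One common subsequence of length 11: eclipse at source A[1]=source B[1], then flood at source A[2]=source B[2], then flood at source A[3]=source B[6], then eclipse at source A[4]=source B[8], then launch at source A[6]=source B[9], then launch at source A[11]=source B[10], then flood at source A[12]=source B[11], then strike at source A[13]=source B[12], then strike at source A[14]=source B[13], then eclipse at source A[15]=source B[15], then eclipse at source A[18]=source B[16]. The LCS DP gives dp[18][17] = 11, so this is optimal.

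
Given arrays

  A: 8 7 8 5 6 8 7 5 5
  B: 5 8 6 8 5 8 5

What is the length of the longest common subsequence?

5

Let dp[i][j] be the LCS length of the first i values of A and the first j values of B. dp[i][j] = dp[i-1][j-1]+1 when the i-th and j-th values match, else max(dp[i-1][j], dp[i][j-1]).
    ·  5  8  6  8  5  8  5
 ·  0  0  0  0  0  0  0  0
 8  0  0  1  1  1  1  1  1
 7  0  0  1  1  1  1  1  1
 8  0  0  1  1  2  2  2  2
 5  0  1  1  1  2  3  3  3
 6  0  1  1  2  2  3  3  3
 8  0  1  2  2  3  3  4  4
 7  0  1  2  2  3  3  4  4
 5  0  1  2  2  3  4  4  5
 5  0  1  2  2  3  4  4  5
dp[9][7] = 5. One LCS (by backtracking along matches): 8, 8, 5, 8, 5.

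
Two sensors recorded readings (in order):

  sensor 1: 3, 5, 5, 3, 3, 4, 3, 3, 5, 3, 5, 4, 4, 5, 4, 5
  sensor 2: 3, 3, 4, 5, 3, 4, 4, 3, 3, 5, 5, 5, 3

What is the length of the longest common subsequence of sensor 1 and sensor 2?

Match 3 (sensor 1 #1, sensor 2 #2), then 5 (sensor 1 #3, sensor 2 #4), then 3 (sensor 1 #4, sensor 2 #5), then 4 (sensor 1 #6, sensor 2 #7), then 3 (sensor 1 #7, sensor 2 #8), then 3 (sensor 1 #8, sensor 2 #9), then 5 (sensor 1 #9, sensor 2 #10), then 5 (sensor 1 #11, sensor 2 #11), then 5 (sensor 1 #14, sensor 2 #12) — 9 values in the same relative order in both. dp[16][13] = 9 confirms this is the maximum.

9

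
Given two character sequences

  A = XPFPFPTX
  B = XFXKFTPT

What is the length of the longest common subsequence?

Let dp[i][j] be the LCS length of the first i characters of A and the first j characters of B. dp[i][j] = dp[i-1][j-1]+1 when the i-th and j-th characters match, else max(dp[i-1][j], dp[i][j-1]).
    ·  X  F  X  K  F  T  P  T
 ·  0  0  0  0  0  0  0  0  0
 X  0  1  1  1  1  1  1  1  1
 P  0  1  1  1  1  1  1  2  2
 F  0  1  2  2  2  2  2  2  2
 P  0  1  2  2  2  2  2  3  3
 F  0  1  2  2  2  3  3  3  3
 P  0  1  2  2  2  3  3  4  4
 T  0  1  2  2  2  3  4  4  5
 X  0  1  2  3  3  3  4  4  5
dp[8][8] = 5. One LCS (by backtracking along matches): XFFPT.

5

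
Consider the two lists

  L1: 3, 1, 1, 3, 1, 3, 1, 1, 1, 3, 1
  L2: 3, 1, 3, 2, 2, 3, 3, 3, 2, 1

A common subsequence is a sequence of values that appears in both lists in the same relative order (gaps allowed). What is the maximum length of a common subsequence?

One common subsequence of length 6: 3 [1,1], 1 [2,2], 3 [4,6], 3 [6,7], 3 [10,8], 1 [11,10], and the DP table's final entry dp[11][10] is also 6, so no common subsequence is longer.

6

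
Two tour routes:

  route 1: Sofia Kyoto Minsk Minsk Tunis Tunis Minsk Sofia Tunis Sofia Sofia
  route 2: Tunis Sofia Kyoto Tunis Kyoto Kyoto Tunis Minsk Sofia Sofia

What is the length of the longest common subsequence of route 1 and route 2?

Match Sofia [1,2], then Kyoto [2,3], then Tunis [5,4], then Tunis [6,7], then Minsk [7,8], then Sofia [10,9], then Sofia [11,10] — 7 stops in the same relative order in both, and the DP table's final entry dp[11][10] is also 7, so no common subsequence is longer.

7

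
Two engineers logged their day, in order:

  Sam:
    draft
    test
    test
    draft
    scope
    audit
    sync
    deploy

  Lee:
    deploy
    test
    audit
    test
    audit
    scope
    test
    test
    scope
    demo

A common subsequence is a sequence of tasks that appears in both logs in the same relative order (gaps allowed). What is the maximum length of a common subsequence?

One common subsequence of length 3: test [2,7], then test [3,8], then scope [5,9]. dp[8][10] = 3 confirms this is the maximum.

3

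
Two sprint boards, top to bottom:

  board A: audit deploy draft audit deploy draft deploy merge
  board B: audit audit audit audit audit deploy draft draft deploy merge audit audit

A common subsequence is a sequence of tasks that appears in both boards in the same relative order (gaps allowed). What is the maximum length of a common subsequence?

One common subsequence of length 6: audit at board A[1]=board B[5], then deploy at board A[2]=board B[6], then draft at board A[3]=board B[7], then draft at board A[6]=board B[8], then deploy at board A[7]=board B[9], then merge at board A[8]=board B[10], and the DP table's final entry dp[8][12] is also 6, so no common subsequence is longer.

6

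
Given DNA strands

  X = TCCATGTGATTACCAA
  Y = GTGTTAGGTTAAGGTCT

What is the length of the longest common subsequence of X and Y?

Taking T (X #1, Y #5) → A (X #4, Y #6) → G (X #6, Y #7) → G (X #8, Y #8) → T (X #10, Y #9) → T (X #11, Y #10) → A (X #12, Y #12) → C (X #13, Y #16) gives a common subsequence of length 8, and the DP table's final entry dp[16][17] is also 8, so no common subsequence is longer.

8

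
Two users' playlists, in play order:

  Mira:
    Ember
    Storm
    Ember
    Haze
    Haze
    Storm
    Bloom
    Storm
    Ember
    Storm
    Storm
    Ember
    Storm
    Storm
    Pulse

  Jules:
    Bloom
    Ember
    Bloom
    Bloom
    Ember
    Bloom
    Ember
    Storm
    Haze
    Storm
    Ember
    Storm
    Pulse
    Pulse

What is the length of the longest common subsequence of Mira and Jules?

9

One common subsequence of length 9: Ember (Mira #1, Jules #2); then Ember (Mira #3, Jules #5); then Bloom (Mira #7, Jules #6); then Ember (Mira #9, Jules #7); then Storm (Mira #10, Jules #8); then Storm (Mira #11, Jules #10); then Ember (Mira #12, Jules #11); then Storm (Mira #13, Jules #12); then Pulse (Mira #15, Jules #14), and the DP table's final entry dp[15][14] is also 9, so no common subsequence is longer.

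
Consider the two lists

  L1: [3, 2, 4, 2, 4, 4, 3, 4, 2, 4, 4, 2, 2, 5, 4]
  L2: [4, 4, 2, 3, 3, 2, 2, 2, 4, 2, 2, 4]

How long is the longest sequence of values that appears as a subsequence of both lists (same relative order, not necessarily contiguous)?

8

Taking 3 (L1 #1, L2 #5), then 2 (L1 #2, L2 #6), then 2 (L1 #4, L2 #7), then 2 (L1 #9, L2 #8), then 4 (L1 #11, L2 #9), then 2 (L1 #12, L2 #10), then 2 (L1 #13, L2 #11), then 4 (L1 #15, L2 #12) gives a common subsequence of length 8. Since dp[15][12] = 8, nothing longer is possible.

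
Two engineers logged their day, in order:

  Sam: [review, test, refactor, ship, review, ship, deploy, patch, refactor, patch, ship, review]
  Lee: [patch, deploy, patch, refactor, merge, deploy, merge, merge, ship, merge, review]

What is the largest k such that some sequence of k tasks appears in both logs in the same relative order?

Pick deploy [7,2]; then patch [8,3]; then refactor [9,4]; then ship [11,9]; then review [12,11]; all 5 tasks appear in both, in order, and the DP table's final entry dp[12][11] is also 5, so no common subsequence is longer.

5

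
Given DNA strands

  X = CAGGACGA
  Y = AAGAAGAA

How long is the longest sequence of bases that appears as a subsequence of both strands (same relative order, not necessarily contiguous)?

5

Taking A at X[2]=Y[2]; then G at X[3]=Y[3]; then G at X[4]=Y[6]; then A at X[5]=Y[7]; then A at X[8]=Y[8] gives a common subsequence of length 5. The LCS DP gives dp[8][8] = 5, so this is optimal.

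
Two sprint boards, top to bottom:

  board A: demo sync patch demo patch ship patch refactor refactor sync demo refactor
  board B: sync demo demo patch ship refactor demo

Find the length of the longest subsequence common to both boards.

6

Taking demo [1,2], then demo [4,3], then patch [5,4], then ship [6,5], then refactor [9,6], then demo [11,7] gives a common subsequence of length 6. dp[12][7] = 6 confirms this is the maximum.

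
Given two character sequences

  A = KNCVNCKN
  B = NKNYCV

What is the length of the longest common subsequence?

4

Taking K at A[1]=B[2], N at A[2]=B[3], C at A[3]=B[5], V at A[4]=B[6] gives a common subsequence of length 4. Since dp[8][6] = 4, nothing longer is possible.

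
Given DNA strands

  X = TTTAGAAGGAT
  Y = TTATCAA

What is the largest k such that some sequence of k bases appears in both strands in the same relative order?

Let dp[i][j] be the LCS length of the first i bases of X and the first j bases of Y. dp[i][j] = dp[i-1][j-1]+1 when the i-th and j-th bases match, else max(dp[i-1][j], dp[i][j-1]).
    ·  T  T  A  T  C  A  A
 ·  0  0  0  0  0  0  0  0
 T  0  1  1  1  1  1  1  1
 T  0  1  2  2  2  2  2  2
 T  0  1  2  2  3  3  3  3
 A  0  1  2  3  3  3  4  4
 G  0  1  2  3  3  3  4  4
 A  0  1  2  3  3  3  4  5
 A  0  1  2  3  3  3  4  5
 G  0  1  2  3  3  3  4  5
 G  0  1  2  3  3  3  4  5
 A  0  1  2  3  3  3  4  5
 T  0  1  2  3  4  4  4  5
dp[11][7] = 5. One LCS (by backtracking along matches): TTTAA.

5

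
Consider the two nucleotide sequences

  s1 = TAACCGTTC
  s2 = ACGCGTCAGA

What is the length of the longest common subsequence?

6

Let dp[i][j] be the LCS length of the first i bases of s1 and the first j bases of s2. dp[i][j] = dp[i-1][j-1]+1 when the i-th and j-th bases match, else max(dp[i-1][j], dp[i][j-1]).
    ·  A  C  G  C  G  T  C  A  G  A
 ·  0  0  0  0  0  0  0  0  0  0  0
 T  0  0  0  0  0  0  1  1  1  1  1
 A  0  1  1  1  1  1  1  1  2  2  2
 A  0  1  1  1  1  1  1  1  2  2  3
 C  0  1  2  2  2  2  2  2  2  2  3
 C  0  1  2  2  3  3  3  3  3  3  3
 G  0  1  2  3  3  4  4  4  4  4  4
 T  0  1  2  3  3  4  5  5  5  5  5
 T  0  1  2  3  3  4  5  5  5  5  5
 C  0  1  2  3  4  4  5  6  6  6  6
dp[9][10] = 6. One LCS (by backtracking along matches): ACCGTC.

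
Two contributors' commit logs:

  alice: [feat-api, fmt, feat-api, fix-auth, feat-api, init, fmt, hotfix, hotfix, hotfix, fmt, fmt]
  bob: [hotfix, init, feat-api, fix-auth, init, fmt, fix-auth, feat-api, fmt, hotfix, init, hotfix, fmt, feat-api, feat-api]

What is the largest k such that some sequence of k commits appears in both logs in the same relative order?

Pick feat-api [1,3] → fmt [2,6] → fix-auth [4,7] → feat-api [5,8] → fmt [7,9] → hotfix [8,10] → hotfix [10,12] → fmt [11,13]; all 8 commits appear in both, in order. The LCS DP gives dp[12][15] = 8, so this is optimal.

8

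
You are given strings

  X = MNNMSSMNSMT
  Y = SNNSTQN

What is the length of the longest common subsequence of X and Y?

Taking N (X #2, Y #2); then N (X #3, Y #3); then S (X #5, Y #4); then N (X #8, Y #7) gives a common subsequence of length 4. The LCS DP gives dp[11][7] = 4, so this is optimal.

4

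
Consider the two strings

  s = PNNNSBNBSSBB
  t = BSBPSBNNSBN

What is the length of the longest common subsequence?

6

Let dp[i][j] be the LCS length of the first i characters of s and the first j characters of t. dp[i][j] = dp[i-1][j-1]+1 when the i-th and j-th characters match, else max(dp[i-1][j], dp[i][j-1]).
    ·  B  S  B  P  S  B  N  N  S  B  N
 ·  0  0  0  0  0  0  0  0  0  0  0  0
 P  0  0  0  0  1  1  1  1  1  1  1  1
 N  0  0  0  0  1  1  1  2  2  2  2  2
 N  0  0  0  0  1  1  1  2  3  3  3  3
 N  0  0  0  0  1  1  1  2  3  3  3  4
 S  0  0  1  1  1  2  2  2  3  4  4  4
 B  0  1  1  2  2  2  3  3  3  4  5  5
 N  0  1  1  2  2  2  3  4  4  4  5  6
 B  0  1  1  2  2  2  3  4  4  4  5  6
 S  0  1  2  2  2  3  3  4  4  5  5  6
 S  0  1  2  2  2  3  3  4  4  5  5  6
 B  0  1  2  3  3  3  4  4  4  5  6  6
 B  0  1  2  3  3  3  4  4  4  5  6  6
dp[12][11] = 6. One LCS (by backtracking along matches): PNNSBN.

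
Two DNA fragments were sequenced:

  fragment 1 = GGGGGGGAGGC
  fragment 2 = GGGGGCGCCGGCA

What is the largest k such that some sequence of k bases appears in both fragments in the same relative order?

9

Pick G at fragment 1[1]=fragment 2[1], then G at fragment 1[2]=fragment 2[2], then G at fragment 1[3]=fragment 2[3], then G at fragment 1[4]=fragment 2[4], then G at fragment 1[5]=fragment 2[5], then G at fragment 1[6]=fragment 2[7], then G at fragment 1[9]=fragment 2[10], then G at fragment 1[10]=fragment 2[11], then C at fragment 1[11]=fragment 2[12]; all 9 bases appear in both, in order. The LCS DP gives dp[11][13] = 9, so this is optimal.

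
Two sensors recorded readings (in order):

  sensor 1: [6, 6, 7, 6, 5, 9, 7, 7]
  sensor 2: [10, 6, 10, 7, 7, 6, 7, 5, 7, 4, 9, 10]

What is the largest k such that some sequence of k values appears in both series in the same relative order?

5

Let dp[i][j] be the LCS length of the first i values of sensor 1 and the first j values of sensor 2. dp[i][j] = dp[i-1][j-1]+1 when the i-th and j-th values match, else max(dp[i-1][j], dp[i][j-1]).
    · 10  6 10  7  7  6  7  5  7  4  9 10
 ·  0  0  0  0  0  0  0  0  0  0  0  0  0
 6  0  0  1  1  1  1  1  1  1  1  1  1  1
 6  0  0  1  1  1  1  2  2  2  2  2  2  2
 7  0  0  1  1  2  2  2  3  3  3  3  3  3
 6  0  0  1  1  2  2  3  3  3  3  3  3  3
 5  0  0  1  1  2  2  3  3  4  4  4  4  4
 9  0  0  1  1  2  2  3  3  4  4  4  5  5
 7  0  0  1  1  2  3  3  4  4  5  5  5  5
 7  0  0  1  1  2  3  3  4  4  5  5  5  5
dp[8][12] = 5. One LCS (by backtracking along matches): 6, 6, 7, 5, 9.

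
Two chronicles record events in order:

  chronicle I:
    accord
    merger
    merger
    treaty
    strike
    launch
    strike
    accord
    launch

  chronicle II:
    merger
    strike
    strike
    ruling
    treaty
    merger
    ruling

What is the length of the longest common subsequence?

3

One common subsequence of length 3: merger (chronicle I #3, chronicle II #1); then strike (chronicle I #5, chronicle II #2); then strike (chronicle I #7, chronicle II #3). The LCS DP gives dp[9][7] = 3, so this is optimal.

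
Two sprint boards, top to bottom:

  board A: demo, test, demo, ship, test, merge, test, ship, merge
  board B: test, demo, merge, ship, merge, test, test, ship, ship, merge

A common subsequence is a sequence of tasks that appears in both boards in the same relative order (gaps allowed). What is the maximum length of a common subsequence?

Taking test at board A[2]=board B[1] → demo at board A[3]=board B[2] → ship at board A[4]=board B[4] → test at board A[5]=board B[6] → test at board A[7]=board B[7] → ship at board A[8]=board B[9] → merge at board A[9]=board B[10] gives a common subsequence of length 7, and the DP table's final entry dp[9][10] is also 7, so no common subsequence is longer.

7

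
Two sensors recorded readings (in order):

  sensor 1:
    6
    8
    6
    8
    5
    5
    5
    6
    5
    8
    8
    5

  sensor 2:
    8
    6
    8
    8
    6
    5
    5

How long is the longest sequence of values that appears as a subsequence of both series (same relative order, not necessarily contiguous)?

6

Let dp[i][j] be the LCS length of the first i values of sensor 1 and the first j values of sensor 2. dp[i][j] = dp[i-1][j-1]+1 when the i-th and j-th values match, else max(dp[i-1][j], dp[i][j-1]).
    ·  8  6  8  8  6  5  5
 ·  0  0  0  0  0  0  0  0
 6  0  0  1  1  1  1  1  1
 8  0  1  1  2  2  2  2  2
 6  0  1  2  2  2  3  3  3
 8  0  1  2  3  3  3  3  3
 5  0  1  2  3  3  3  4  4
 5  0  1  2  3  3  3  4  5
 5  0  1  2  3  3  3  4  5
 6  0  1  2  3  3  4  4  5
 5  0  1  2  3  3  4  5  5
 8  0  1  2  3  4  4  5  5
 8  0  1  2  3  4  4  5  5
 5  0  1  2  3  4  4  5  6
dp[12][7] = 6. One LCS (by backtracking along matches): 6, 8, 8, 6, 5, 5.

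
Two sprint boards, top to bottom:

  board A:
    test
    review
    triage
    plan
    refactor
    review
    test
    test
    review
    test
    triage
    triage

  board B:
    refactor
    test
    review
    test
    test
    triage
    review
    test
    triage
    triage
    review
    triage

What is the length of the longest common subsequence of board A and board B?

One common subsequence of length 8: test [1,2], then review [6,3], then test [7,4], then test [8,5], then review [9,7], then test [10,8], then triage [11,10], then triage [12,12]. dp[12][12] = 8 confirms this is the maximum.

8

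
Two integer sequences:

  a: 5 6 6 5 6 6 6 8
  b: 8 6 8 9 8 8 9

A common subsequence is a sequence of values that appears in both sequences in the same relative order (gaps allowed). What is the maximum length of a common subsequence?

Match 6 (a #2, b #2); then 8 (a #8, b #6) — 2 values in the same relative order in both, and the DP table's final entry dp[8][7] is also 2, so no common subsequence is longer.

2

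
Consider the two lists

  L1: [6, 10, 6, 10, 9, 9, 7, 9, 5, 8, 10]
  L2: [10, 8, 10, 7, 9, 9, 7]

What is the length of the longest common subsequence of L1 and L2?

Pick 10 at L1[2]=L2[1]; then 10 at L1[4]=L2[3]; then 9 at L1[5]=L2[5]; then 9 at L1[6]=L2[6]; then 7 at L1[7]=L2[7]; all 5 values appear in both, in order, and the DP table's final entry dp[11][7] is also 5, so no common subsequence is longer.

5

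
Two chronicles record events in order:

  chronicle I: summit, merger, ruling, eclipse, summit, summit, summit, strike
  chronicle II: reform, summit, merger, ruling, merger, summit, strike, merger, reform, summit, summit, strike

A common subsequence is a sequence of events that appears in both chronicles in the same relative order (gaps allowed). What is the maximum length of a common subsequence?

7

One common subsequence of length 7: summit at chronicle I[1]=chronicle II[2], then merger at chronicle I[2]=chronicle II[3], then ruling at chronicle I[3]=chronicle II[4], then summit at chronicle I[5]=chronicle II[6], then summit at chronicle I[6]=chronicle II[10], then summit at chronicle I[7]=chronicle II[11], then strike at chronicle I[8]=chronicle II[12], and the DP table's final entry dp[8][12] is also 7, so no common subsequence is longer.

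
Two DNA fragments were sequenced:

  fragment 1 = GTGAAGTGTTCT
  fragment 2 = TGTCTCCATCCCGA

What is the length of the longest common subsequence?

6

One common subsequence of length 6: T [2,1], then G [6,2], then T [7,3], then T [9,5], then T [10,9], then C [11,12]. The LCS DP gives dp[12][14] = 6, so this is optimal.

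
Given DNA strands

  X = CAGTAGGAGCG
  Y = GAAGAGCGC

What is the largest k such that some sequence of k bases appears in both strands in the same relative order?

One common subsequence of length 7: A at X[2]=Y[2] → A at X[5]=Y[3] → G at X[7]=Y[4] → A at X[8]=Y[5] → G at X[9]=Y[6] → C at X[10]=Y[7] → G at X[11]=Y[8], and the DP table's final entry dp[11][9] is also 7, so no common subsequence is longer.

7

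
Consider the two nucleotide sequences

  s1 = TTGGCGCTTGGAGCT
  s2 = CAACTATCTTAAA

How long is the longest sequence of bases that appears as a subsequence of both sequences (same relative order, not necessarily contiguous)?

6

Taking T [1,5], then T [2,7], then C [7,8], then T [8,9], then T [9,10], then A [12,13] gives a common subsequence of length 6. dp[15][13] = 6 confirms this is the maximum.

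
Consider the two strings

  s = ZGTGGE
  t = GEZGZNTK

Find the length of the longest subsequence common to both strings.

Pick Z (s #1, t #3); then G (s #2, t #4); then T (s #3, t #7); all 3 characters appear in both, in order, and the DP table's final entry dp[6][8] is also 3, so no common subsequence is longer.

3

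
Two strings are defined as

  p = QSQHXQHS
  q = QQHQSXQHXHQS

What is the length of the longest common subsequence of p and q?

Match Q at p[1]=q[4] → S at p[2]=q[5] → Q at p[3]=q[7] → H at p[4]=q[8] → X at p[5]=q[9] → Q at p[6]=q[11] → S at p[8]=q[12] — 7 characters in the same relative order in both, and the DP table's final entry dp[8][12] is also 7, so no common subsequence is longer.

7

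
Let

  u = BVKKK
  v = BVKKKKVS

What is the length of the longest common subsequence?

Let dp[i][j] be the LCS length of the first i characters of u and the first j characters of v. dp[i][j] = dp[i-1][j-1]+1 when the i-th and j-th characters match, else max(dp[i-1][j], dp[i][j-1]).
    ·  B  V  K  K  K  K  V  S
 ·  0  0  0  0  0  0  0  0  0
 B  0  1  1  1  1  1  1  1  1
 V  0  1  2  2  2  2  2  2  2
 K  0  1  2  3  3  3  3  3  3
 K  0  1  2  3  4  4  4  4  4
 K  0  1  2  3  4  5  5  5  5
dp[5][8] = 5. One LCS (by backtracking along matches): BVKKK.

5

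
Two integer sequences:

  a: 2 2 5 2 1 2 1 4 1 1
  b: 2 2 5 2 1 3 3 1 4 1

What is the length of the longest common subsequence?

8

Let dp[i][j] be the LCS length of the first i values of a and the first j values of b. dp[i][j] = dp[i-1][j-1]+1 when the i-th and j-th values match, else max(dp[i-1][j], dp[i][j-1]).
    ·  2  2  5  2  1  3  3  1  4  1
 ·  0  0  0  0  0  0  0  0  0  0  0
 2  0  1  1  1  1  1  1  1  1  1  1
 2  0  1  2  2  2  2  2  2  2  2  2
 5  0  1  2  3  3  3  3  3  3  3  3
 2  0  1  2  3  4  4  4  4  4  4  4
 1  0  1  2  3  4  5  5  5  5  5  5
 2  0  1  2  3  4  5  5  5  5  5  5
 1  0  1  2  3  4  5  5  5  6  6  6
 4  0  1  2  3  4  5  5  5  6  7  7
 1  0  1  2  3  4  5  5  5  6  7  8
 1  0  1  2  3  4  5  5  5  6  7  8
dp[10][10] = 8. One LCS (by backtracking along matches): 2, 2, 5, 2, 1, 1, 4, 1.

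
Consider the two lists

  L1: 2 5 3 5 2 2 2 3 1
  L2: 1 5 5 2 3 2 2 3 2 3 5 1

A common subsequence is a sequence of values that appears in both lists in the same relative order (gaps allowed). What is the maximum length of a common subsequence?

7

Let dp[i][j] be the LCS length of the first i values of L1 and the first j values of L2. dp[i][j] = dp[i-1][j-1]+1 when the i-th and j-th values match, else max(dp[i-1][j], dp[i][j-1]).
    ·  1  5  5  2  3  2  2  3  2  3  5  1
 ·  0  0  0  0  0  0  0  0  0  0  0  0  0
 2  0  0  0  0  1  1  1  1  1  1  1  1  1
 5  0  0  1  1  1  1  1  1  1  1  1  2  2
 3  0  0  1  1  1  2  2  2  2  2  2  2  2
 5  0  0  1  2  2  2  2  2  2  2  2  3  3
 2  0  0  1  2  3  3  3  3  3  3  3  3  3
 2  0  0  1  2  3  3  4  4  4  4  4  4  4
 2  0  0  1  2  3  3  4  5  5  5  5  5  5
 3  0  0  1  2  3  4  4  5  6  6  6  6  6
 1  0  1  1  2  3  4  4  5  6  6  6  6  7
dp[9][12] = 7. One LCS (by backtracking along matches): 2, 3, 2, 2, 2, 3, 1.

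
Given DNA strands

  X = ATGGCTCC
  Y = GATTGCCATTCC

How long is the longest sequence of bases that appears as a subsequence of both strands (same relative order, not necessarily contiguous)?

7

One common subsequence of length 7: A (X #1, Y #2); then T (X #2, Y #4); then G (X #3, Y #5); then C (X #5, Y #7); then T (X #6, Y #10); then C (X #7, Y #11); then C (X #8, Y #12), and the DP table's final entry dp[8][12] is also 7, so no common subsequence is longer.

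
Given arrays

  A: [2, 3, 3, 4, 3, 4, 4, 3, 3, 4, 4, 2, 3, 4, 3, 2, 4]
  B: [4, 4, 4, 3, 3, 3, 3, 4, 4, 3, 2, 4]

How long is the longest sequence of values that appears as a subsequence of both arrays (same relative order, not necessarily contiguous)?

Taking 4 [4,1] → 4 [6,2] → 4 [7,3] → 3 [8,6] → 3 [9,7] → 4 [11,8] → 4 [14,9] → 3 [15,10] → 2 [16,11] → 4 [17,12] gives a common subsequence of length 10. dp[17][12] = 10 confirms this is the maximum.

10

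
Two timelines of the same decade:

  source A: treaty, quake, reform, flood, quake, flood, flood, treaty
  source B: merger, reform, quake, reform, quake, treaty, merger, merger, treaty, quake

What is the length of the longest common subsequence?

4

Pick quake at source A[2]=source B[3] → reform at source A[3]=source B[4] → quake at source A[5]=source B[5] → treaty at source A[8]=source B[9]; all 4 events appear in both, in order. Since dp[8][10] = 4, nothing longer is possible.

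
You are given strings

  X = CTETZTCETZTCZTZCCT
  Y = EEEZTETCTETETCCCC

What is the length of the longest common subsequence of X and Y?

One common subsequence of length 10: T (X #2, Y #5); then E (X #3, Y #6); then T (X #4, Y #7); then T (X #6, Y #9); then E (X #8, Y #10); then T (X #9, Y #11); then T (X #11, Y #13); then C (X #12, Y #15); then C (X #16, Y #16); then C (X #17, Y #17). Since dp[18][17] = 10, nothing longer is possible.

10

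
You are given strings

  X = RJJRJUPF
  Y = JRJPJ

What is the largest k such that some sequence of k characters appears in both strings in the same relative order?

One common subsequence of length 4: J at X[3]=Y[1]; then R at X[4]=Y[2]; then J at X[5]=Y[3]; then P at X[7]=Y[4]. dp[8][5] = 4 confirms this is the maximum.

4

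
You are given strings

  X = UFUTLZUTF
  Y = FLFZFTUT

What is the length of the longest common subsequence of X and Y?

Let dp[i][j] be the LCS length of the first i characters of X and the first j characters of Y. dp[i][j] = dp[i-1][j-1]+1 when the i-th and j-th characters match, else max(dp[i-1][j], dp[i][j-1]).
    ·  F  L  F  Z  F  T  U  T
 ·  0  0  0  0  0  0  0  0  0
 U  0  0  0  0  0  0  0  1  1
 F  0  1  1  1  1  1  1  1  1
 U  0  1  1  1  1  1  1  2  2
 T  0  1  1  1  1  1  2  2  3
 L  0  1  2  2  2  2  2  2  3
 Z  0  1  2  2  3  3  3  3  3
 U  0  1  2  2  3  3  3  4  4
 T  0  1  2  2  3  3  4  4  5
 F  0  1  2  3  3  4  4  4  5
dp[9][8] = 5. One LCS (by backtracking along matches): FLZUT.

5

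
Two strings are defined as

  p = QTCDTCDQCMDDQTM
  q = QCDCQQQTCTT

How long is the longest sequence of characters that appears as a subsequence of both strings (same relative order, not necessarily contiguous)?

7

One common subsequence of length 7: Q at p[1]=q[1], then C at p[3]=q[2], then D at p[4]=q[3], then C at p[6]=q[4], then Q at p[8]=q[7], then C at p[9]=q[9], then T at p[14]=q[11]. dp[15][11] = 7 confirms this is the maximum.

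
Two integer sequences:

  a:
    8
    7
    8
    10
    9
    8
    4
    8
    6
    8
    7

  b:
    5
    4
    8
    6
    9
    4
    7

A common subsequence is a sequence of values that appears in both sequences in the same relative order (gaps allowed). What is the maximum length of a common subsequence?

4

Pick 8 [1,3]; then 9 [5,5]; then 4 [7,6]; then 7 [11,7]; all 4 values appear in both, in order, and the DP table's final entry dp[11][7] is also 4, so no common subsequence is longer.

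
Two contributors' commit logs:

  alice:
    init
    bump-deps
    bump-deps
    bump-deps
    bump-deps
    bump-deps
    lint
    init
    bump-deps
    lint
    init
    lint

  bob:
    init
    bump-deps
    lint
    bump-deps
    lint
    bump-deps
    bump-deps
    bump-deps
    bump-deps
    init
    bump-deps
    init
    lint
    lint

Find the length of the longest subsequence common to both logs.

10

Pick init (alice #1, bob #1), bump-deps (alice #2, bob #4), bump-deps (alice #3, bob #6), bump-deps (alice #4, bob #7), bump-deps (alice #5, bob #8), bump-deps (alice #6, bob #9), init (alice #8, bob #10), bump-deps (alice #9, bob #11), lint (alice #10, bob #13), lint (alice #12, bob #14); all 10 commits appear in both, in order, and the DP table's final entry dp[12][14] is also 10, so no common subsequence is longer.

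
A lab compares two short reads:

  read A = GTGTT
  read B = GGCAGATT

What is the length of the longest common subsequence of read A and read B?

4

Pick G at read A[1]=read B[2], then G at read A[3]=read B[5], then T at read A[4]=read B[7], then T at read A[5]=read B[8]; all 4 bases appear in both, in order, and the DP table's final entry dp[5][8] is also 4, so no common subsequence is longer.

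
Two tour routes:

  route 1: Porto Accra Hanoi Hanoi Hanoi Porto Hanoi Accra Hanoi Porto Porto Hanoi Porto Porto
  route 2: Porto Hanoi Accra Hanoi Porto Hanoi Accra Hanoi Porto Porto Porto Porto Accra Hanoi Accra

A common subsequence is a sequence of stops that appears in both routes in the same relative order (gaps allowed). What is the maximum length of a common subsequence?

Pick Porto [1,1], Accra [2,3], Hanoi [5,4], Porto [6,5], Hanoi [7,6], Accra [8,7], Hanoi [9,8], Porto [10,9], Porto [11,10], Porto [13,11], Porto [14,12]; all 11 stops appear in both, in order. The LCS DP gives dp[14][15] = 11, so this is optimal.

11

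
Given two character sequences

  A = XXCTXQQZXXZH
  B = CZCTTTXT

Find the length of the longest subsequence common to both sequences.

3

Match C (A #3, B #3); then T (A #4, B #6); then X (A #5, B #7) — 3 characters in the same relative order in both. The LCS DP gives dp[12][8] = 3, so this is optimal.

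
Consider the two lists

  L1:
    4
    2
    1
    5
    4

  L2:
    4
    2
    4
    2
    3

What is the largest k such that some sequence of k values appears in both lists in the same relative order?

3

Let dp[i][j] be the LCS length of the first i values of L1 and the first j values of L2. dp[i][j] = dp[i-1][j-1]+1 when the i-th and j-th values match, else max(dp[i-1][j], dp[i][j-1]).
    ·  4  2  4  2  3
 ·  0  0  0  0  0  0
 4  0  1  1  1  1  1
 2  0  1  2  2  2  2
 1  0  1  2  2  2  2
 5  0  1  2  2  2  2
 4  0  1  2  3  3  3
dp[5][5] = 3. One LCS (by backtracking along matches): 4, 2, 4.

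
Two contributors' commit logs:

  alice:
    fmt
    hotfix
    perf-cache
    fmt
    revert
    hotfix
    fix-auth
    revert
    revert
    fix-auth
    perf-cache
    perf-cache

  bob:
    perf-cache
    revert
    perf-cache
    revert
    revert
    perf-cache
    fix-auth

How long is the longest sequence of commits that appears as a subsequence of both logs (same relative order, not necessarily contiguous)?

5

Taking perf-cache [3,1]; then revert [5,2]; then revert [8,4]; then revert [9,5]; then fix-auth [10,7] gives a common subsequence of length 5. The LCS DP gives dp[12][7] = 5, so this is optimal.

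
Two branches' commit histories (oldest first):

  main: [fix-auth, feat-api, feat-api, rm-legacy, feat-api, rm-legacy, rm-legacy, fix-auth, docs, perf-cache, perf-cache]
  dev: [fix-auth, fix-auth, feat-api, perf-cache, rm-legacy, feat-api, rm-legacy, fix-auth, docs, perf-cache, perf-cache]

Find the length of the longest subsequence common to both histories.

9

Match fix-auth (main #1, dev #2); then feat-api (main #2, dev #3); then rm-legacy (main #4, dev #5); then feat-api (main #5, dev #6); then rm-legacy (main #7, dev #7); then fix-auth (main #8, dev #8); then docs (main #9, dev #9); then perf-cache (main #10, dev #10); then perf-cache (main #11, dev #11) — 9 commits in the same relative order in both. dp[11][11] = 9 confirms this is the maximum.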